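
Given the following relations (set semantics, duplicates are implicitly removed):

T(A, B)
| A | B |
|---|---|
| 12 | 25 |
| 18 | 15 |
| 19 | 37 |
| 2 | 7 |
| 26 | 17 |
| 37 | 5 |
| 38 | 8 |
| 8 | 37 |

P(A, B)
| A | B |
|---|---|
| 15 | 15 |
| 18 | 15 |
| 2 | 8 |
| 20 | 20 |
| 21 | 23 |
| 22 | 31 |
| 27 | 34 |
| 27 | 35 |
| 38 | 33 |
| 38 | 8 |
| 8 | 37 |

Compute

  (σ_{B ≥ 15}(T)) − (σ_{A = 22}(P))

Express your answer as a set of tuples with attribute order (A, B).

{(12, 25), (18, 15), (19, 37), (26, 17), (8, 37)}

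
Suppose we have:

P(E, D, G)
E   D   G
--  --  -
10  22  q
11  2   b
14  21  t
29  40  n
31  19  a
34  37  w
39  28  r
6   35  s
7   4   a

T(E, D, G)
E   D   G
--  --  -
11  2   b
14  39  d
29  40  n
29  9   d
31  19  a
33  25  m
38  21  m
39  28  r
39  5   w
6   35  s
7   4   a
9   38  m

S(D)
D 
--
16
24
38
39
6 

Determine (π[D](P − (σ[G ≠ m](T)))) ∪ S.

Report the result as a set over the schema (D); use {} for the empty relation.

{16, 21, 22, 24, 37, 38, 39, 6}

Filtering on G ≠ m leaves {(11, 2, b), (14, 39, d), (29, 40, n), (29, 9, d), (31, 19, a), (39, 28, r), (39, 5, w), (6, 35, s), (7, 4, a)}.
Taking the difference: {(10, 22, q), (14, 21, t), (34, 37, w)}
π[D]: project onto (D) → {21, 22, 37}
Taking the union: {16, 21, 22, 24, 37, 38, 39, 6}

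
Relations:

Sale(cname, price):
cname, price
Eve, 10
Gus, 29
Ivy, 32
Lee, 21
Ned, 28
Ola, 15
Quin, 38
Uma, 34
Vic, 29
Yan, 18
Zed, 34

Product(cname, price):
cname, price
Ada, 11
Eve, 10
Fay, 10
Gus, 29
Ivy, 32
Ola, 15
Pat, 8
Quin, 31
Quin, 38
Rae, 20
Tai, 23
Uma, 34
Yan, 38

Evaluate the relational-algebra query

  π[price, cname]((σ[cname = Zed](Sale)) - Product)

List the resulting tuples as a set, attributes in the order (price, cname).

{(34, Zed)}

Selection cname = Zed: {(Zed, 34)}
Taking the difference: {(Zed, 34)}
Projecting to price, cname: {(34, Zed)}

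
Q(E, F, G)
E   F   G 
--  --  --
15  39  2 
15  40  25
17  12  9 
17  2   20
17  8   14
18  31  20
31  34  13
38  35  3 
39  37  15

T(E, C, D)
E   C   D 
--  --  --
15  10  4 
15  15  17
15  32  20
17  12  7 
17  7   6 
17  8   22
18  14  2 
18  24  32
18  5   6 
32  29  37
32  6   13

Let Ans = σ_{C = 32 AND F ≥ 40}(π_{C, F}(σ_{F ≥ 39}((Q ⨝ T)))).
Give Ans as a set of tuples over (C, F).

{(32, 40)}

Joining Q and T on E yields {(15, 39, 2, 10, 4), (15, 39, 2, 15, 17), (15, 39, 2, 32, 20), (15, 40, 25, 10, 4), (15, 40, 25, 15, 17), (15, 40, 25, 32, 20), (17, 12, 9, 12, 7), (17, 12, 9, 7, 6), (17, 12, 9, 8, 22), (17, 2, 20, 12, 7), (17, 2, 20, 7, 6), (17, 2, 20, 8, 22), (17, 8, 14, 12, 7), (17, 8, 14, 7, 6), (17, 8, 14, 8, 22), (18, 31, 20, 14, 2), (18, 31, 20, 24, 32), (18, 31, 20, 5, 6)}.
Apply σ_{F ≥ 39}; surviving tuples: {(15, 39, 2, 10, 4), (15, 39, 2, 15, 17), (15, 39, 2, 32, 20), (15, 40, 25, 10, 4), (15, 40, 25, 15, 17), (15, 40, 25, 32, 20)}
π_{C, F} gives {(10, 39), (10, 40), (15, 39), (15, 40), (32, 39), (32, 40)}.
Apply σ_{C = 32 AND F ≥ 40}; surviving tuples: {(32, 40)}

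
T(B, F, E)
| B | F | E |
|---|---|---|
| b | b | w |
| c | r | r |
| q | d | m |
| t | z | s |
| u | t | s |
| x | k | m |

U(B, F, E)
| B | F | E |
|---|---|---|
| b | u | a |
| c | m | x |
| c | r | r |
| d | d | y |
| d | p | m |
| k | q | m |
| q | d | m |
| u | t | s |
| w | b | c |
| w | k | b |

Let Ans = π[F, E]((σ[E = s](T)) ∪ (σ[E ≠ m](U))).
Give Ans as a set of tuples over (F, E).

Selection E = s: {(t, z, s), (u, t, s)}
Selection E ≠ m: {(b, u, a), (c, m, x), (c, r, r), (d, d, y), (u, t, s), (w, b, c), (w, k, b)}
Taking the union: {(b, u, a), (c, m, x), (c, r, r), (d, d, y), (t, z, s), (u, t, s), (w, b, c), (w, k, b)}
π_{F, E} gives {(b, c), (d, y), (k, b), (m, x), (r, r), (t, s), (u, a), (z, s)}.

{(b, c), (d, y), (k, b), (m, x), (r, r), (t, s), (u, a), (z, s)}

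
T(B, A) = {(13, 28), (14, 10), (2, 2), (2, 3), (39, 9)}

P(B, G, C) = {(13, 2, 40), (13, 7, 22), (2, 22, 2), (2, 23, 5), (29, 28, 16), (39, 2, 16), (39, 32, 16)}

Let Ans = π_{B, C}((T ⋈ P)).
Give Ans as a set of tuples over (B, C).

{(13, 22), (13, 40), (2, 2), (2, 5), (39, 16)}

Natural join on B: {(13, 28, 2, 40), (13, 28, 7, 22), (2, 2, 22, 2), (2, 2, 23, 5), (2, 3, 22, 2), (2, 3, 23, 5), (39, 9, 2, 16), (39, 9, 32, 16)}
Projecting to B, C (3 duplicate(s) eliminated): {(13, 22), (13, 40), (2, 2), (2, 5), (39, 16)}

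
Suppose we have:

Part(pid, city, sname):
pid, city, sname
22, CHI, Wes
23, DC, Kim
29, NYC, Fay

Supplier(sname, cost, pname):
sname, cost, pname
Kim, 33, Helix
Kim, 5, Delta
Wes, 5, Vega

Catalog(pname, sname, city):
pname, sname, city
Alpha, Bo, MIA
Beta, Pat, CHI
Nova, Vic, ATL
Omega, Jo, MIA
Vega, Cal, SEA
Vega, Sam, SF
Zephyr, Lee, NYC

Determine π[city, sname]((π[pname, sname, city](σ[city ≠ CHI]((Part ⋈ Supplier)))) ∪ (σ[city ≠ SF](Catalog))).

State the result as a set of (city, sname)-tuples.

Natural join on sname: {(22, CHI, Wes, 5, Vega), (23, DC, Kim, 33, Helix), (23, DC, Kim, 5, Delta)}
σ[city ≠ CHI]: keep tuples satisfying city ≠ CHI → {(23, DC, Kim, 33, Helix), (23, DC, Kim, 5, Delta)}
Projecting to pname, sname, city: {(Delta, Kim, DC), (Helix, Kim, DC)}
σ[city ≠ SF]: keep tuples satisfying city ≠ SF → {(Alpha, Bo, MIA), (Beta, Pat, CHI), (Nova, Vic, ATL), (Omega, Jo, MIA), (Vega, Cal, SEA), (Zephyr, Lee, NYC)}
Set union of the two operands is {(Alpha, Bo, MIA), (Beta, Pat, CHI), (Delta, Kim, DC), (Helix, Kim, DC), (Nova, Vic, ATL), (Omega, Jo, MIA), (Vega, Cal, SEA), (Zephyr, Lee, NYC)}.
Projecting to city, sname (1 duplicate(s) eliminated): {(ATL, Vic), (CHI, Pat), (DC, Kim), (MIA, Bo), (MIA, Jo), (NYC, Lee), (SEA, Cal)}

{(ATL, Vic), (CHI, Pat), (DC, Kim), (MIA, Bo), (MIA, Jo), (NYC, Lee), (SEA, Cal)}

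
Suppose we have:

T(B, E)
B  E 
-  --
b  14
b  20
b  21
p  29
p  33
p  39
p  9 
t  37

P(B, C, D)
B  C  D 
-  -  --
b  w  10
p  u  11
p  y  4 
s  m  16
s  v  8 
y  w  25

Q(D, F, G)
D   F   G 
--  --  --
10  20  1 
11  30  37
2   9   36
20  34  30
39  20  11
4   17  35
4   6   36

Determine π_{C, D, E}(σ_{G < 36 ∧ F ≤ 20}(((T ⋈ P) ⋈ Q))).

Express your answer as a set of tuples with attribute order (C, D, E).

{(w, 10, 14), (w, 10, 20), (w, 10, 21), (y, 4, 29), (y, 4, 33), (y, 4, 39), (y, 4, 9)}

T ⋈ P (natural join on B): {(b, 14, w, 10), (b, 20, w, 10), (b, 21, w, 10), (p, 29, u, 11), (p, 29, y, 4), (p, 33, u, 11), (p, 33, y, 4), (p, 39, u, 11), (p, 39, y, 4), (p, 9, u, 11), (p, 9, y, 4)}
(T ⋈ P) ⋈ Q (natural join on D): {(b, 14, w, 10, 20, 1), (b, 20, w, 10, 20, 1), (b, 21, w, 10, 20, 1), (p, 29, u, 11, 30, 37), (p, 29, y, 4, 17, 35), (p, 29, y, 4, 6, 36), (p, 33, u, 11, 30, 37), (p, 33, y, 4, 17, 35), (p, 33, y, 4, 6, 36), (p, 39, u, 11, 30, 37), (p, 39, y, 4, 17, 35), (p, 39, y, 4, 6, 36), (p, 9, u, 11, 30, 37), (p, 9, y, 4, 17, 35), (p, 9, y, 4, 6, 36)}
Apply σ_{G < 36 ∧ F ≤ 20}; surviving tuples: {(b, 14, w, 10, 20, 1), (b, 20, w, 10, 20, 1), (b, 21, w, 10, 20, 1), (p, 29, y, 4, 17, 35), (p, 33, y, 4, 17, 35), (p, 39, y, 4, 17, 35), (p, 9, y, 4, 17, 35)}
π[C, D, E]: project onto (C, D, E) → {(w, 10, 14), (w, 10, 20), (w, 10, 21), (y, 4, 29), (y, 4, 33), (y, 4, 39), (y, 4, 9)}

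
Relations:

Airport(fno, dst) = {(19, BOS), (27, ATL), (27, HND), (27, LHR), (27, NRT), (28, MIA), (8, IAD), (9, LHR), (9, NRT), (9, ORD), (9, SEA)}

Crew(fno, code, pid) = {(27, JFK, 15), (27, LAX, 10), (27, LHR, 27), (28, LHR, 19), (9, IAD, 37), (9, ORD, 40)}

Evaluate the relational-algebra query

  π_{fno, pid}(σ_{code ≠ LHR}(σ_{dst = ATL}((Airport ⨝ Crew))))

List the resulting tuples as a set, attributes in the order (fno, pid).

{(27, 10), (27, 15)}

Joining Airport and Crew on fno yields {(27, ATL, JFK, 15), (27, ATL, LAX, 10), (27, ATL, LHR, 27), (27, HND, JFK, 15), (27, HND, LAX, 10), (27, HND, LHR, 27), (27, LHR, JFK, 15), (27, LHR, LAX, 10), (27, LHR, LHR, 27), (27, NRT, JFK, 15), (27, NRT, LAX, 10), (27, NRT, LHR, 27), (28, MIA, LHR, 19), (9, LHR, IAD, 37), (9, LHR, ORD, 40), (9, NRT, IAD, 37), (9, NRT, ORD, 40), (9, ORD, IAD, 37), (9, ORD, ORD, 40), (9, SEA, IAD, 37), (9, SEA, ORD, 40)}.
Apply σ_{dst = ATL}; surviving tuples: {(27, ATL, JFK, 15), (27, ATL, LAX, 10), (27, ATL, LHR, 27)}
Apply σ_{code ≠ LHR}; surviving tuples: {(27, ATL, JFK, 15), (27, ATL, LAX, 10)}
π[fno, pid]: project onto (fno, pid) → {(27, 10), (27, 15)}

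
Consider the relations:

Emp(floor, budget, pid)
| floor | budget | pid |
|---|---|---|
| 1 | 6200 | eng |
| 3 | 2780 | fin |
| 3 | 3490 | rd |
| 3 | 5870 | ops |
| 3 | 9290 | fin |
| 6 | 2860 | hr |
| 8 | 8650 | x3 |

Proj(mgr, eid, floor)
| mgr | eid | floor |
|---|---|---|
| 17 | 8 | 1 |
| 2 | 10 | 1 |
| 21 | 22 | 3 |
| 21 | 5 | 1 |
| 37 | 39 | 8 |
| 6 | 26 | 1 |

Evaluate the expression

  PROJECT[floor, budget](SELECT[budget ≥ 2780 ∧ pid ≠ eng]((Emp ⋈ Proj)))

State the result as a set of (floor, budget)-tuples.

Emp ⋈ Proj (natural join on floor): {(1, 6200, eng, 17, 8), (1, 6200, eng, 2, 10), (1, 6200, eng, 21, 5), (1, 6200, eng, 6, 26), (3, 2780, fin, 21, 22), (3, 3490, rd, 21, 22), (3, 5870, ops, 21, 22), (3, 9290, fin, 21, 22), (8, 8650, x3, 37, 39)}
Selection budget ≥ 2780 ∧ pid ≠ eng: {(3, 2780, fin, 21, 22), (3, 3490, rd, 21, 22), (3, 5870, ops, 21, 22), (3, 9290, fin, 21, 22), (8, 8650, x3, 37, 39)}
π[floor, budget]: project onto (floor, budget) → {(3, 2780), (3, 3490), (3, 5870), (3, 9290), (8, 8650)}

{(3, 2780), (3, 3490), (3, 5870), (3, 9290), (8, 8650)}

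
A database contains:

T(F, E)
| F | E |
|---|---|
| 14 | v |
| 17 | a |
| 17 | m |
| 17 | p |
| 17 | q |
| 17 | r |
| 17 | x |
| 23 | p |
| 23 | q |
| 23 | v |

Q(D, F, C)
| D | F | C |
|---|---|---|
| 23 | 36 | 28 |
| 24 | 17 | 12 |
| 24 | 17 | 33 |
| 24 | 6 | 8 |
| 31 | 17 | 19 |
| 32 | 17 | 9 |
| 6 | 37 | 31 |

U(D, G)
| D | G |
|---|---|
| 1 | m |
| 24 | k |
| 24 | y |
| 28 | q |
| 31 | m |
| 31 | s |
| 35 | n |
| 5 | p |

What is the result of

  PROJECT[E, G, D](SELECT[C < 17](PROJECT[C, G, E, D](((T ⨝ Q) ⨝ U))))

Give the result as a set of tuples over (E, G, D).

Natural join on F: {(17, a, 24, 12), (17, a, 24, 33), (17, a, 31, 19), (17, a, 32, 9), (17, m, 24, 12), (17, m, 24, 33), (17, m, 31, 19), (17, m, 32, 9), (17, p, 24, 12), (17, p, 24, 33), (17, p, 31, 19), (17, p, 32, 9), (17, q, 24, 12), (17, q, 24, 33), (17, q, 31, 19), (17, q, 32, 9), (17, r, 24, 12), (17, r, 24, 33), (17, r, 31, 19), (17, r, 32, 9), (17, x, 24, 12), (17, x, 24, 33), (17, x, 31, 19), (17, x, 32, 9)}
Natural join on D: {(17, a, 24, 12, k), (17, a, 24, 12, y), (17, a, 24, 33, k), (17, a, 24, 33, y), (17, a, 31, 19, m), (17, a, 31, 19, s), (17, m, 24, 12, k), (17, m, 24, 12, y), (17, m, 24, 33, k), (17, m, 24, 33, y), (17, m, 31, 19, m), (17, m, 31, 19, s), (17, p, 24, 12, k), (17, p, 24, 12, y), (17, p, 24, 33, k), (17, p, 24, 33, y), (17, p, 31, 19, m), (17, p, 31, 19, s), (17, q, 24, 12, k), (17, q, 24, 12, y), (17, q, 24, 33, k), (17, q, 24, 33, y), (17, q, 31, 19, m), (17, q, 31, 19, s), (17, r, 24, 12, k), (17, r, 24, 12, y), (17, r, 24, 33, k), (17, r, 24, 33, y), (17, r, 31, 19, m), (17, r, 31, 19, s), (17, x, 24, 12, k), (17, x, 24, 12, y), (17, x, 24, 33, k), (17, x, 24, 33, y), (17, x, 31, 19, m), (17, x, 31, 19, s)}
π[C, G, E, D]: project onto (C, G, E, D) → {(12, k, a, 24), (12, k, m, 24), (12, k, p, 24), (12, k, q, 24), (12, k, r, 24), (12, k, x, 24), (12, y, a, 24), (12, y, m, 24), (12, y, p, 24), (12, y, q, 24), (12, y, r, 24), (12, y, x, 24), (19, m, a, 31), (19, m, m, 31), (19, m, p, 31), (19, m, q, 31), (19, m, r, 31), (19, m, x, 31), (19, s, a, 31), (19, s, m, 31), (19, s, p, 31), (19, s, q, 31), (19, s, r, 31), (19, s, x, 31), (33, k, a, 24), (33, k, m, 24), (33, k, p, 24), (33, k, q, 24), (33, k, r, 24), (33, k, x, 24), (33, y, a, 24), (33, y, m, 24), (33, y, p, 24), (33, y, q, 24), (33, y, r, 24), (33, y, x, 24)}
Apply σ_{C < 17}; surviving tuples: {(12, k, a, 24), (12, k, m, 24), (12, k, p, 24), (12, k, q, 24), (12, k, r, 24), (12, k, x, 24), (12, y, a, 24), (12, y, m, 24), (12, y, p, 24), (12, y, q, 24), (12, y, r, 24), (12, y, x, 24)}
π[E, G, D]: project onto (E, G, D) → {(a, k, 24), (a, y, 24), (m, k, 24), (m, y, 24), (p, k, 24), (p, y, 24), (q, k, 24), (q, y, 24), (r, k, 24), (r, y, 24), (x, k, 24), (x, y, 24)}

{(a, k, 24), (a, y, 24), (m, k, 24), (m, y, 24), (p, k, 24), (p, y, 24), (q, k, 24), (q, y, 24), (r, k, 24), (r, y, 24), (x, k, 24), (x, y, 24)}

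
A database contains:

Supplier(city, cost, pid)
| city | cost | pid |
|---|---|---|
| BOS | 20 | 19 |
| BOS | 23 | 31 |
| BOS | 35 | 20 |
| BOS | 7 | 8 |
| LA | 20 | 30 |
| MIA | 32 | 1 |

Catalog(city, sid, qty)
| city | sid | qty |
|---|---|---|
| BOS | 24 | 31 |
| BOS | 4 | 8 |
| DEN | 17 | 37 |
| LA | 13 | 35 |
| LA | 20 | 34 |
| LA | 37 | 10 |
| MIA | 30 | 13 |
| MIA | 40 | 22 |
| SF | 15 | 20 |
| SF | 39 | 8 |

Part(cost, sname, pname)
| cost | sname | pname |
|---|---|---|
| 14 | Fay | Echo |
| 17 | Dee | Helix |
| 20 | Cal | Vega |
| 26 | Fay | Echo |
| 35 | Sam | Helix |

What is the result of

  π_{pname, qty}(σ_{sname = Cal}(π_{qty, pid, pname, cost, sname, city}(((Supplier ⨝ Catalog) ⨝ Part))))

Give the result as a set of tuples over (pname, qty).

{(Vega, 10), (Vega, 31), (Vega, 34), (Vega, 35), (Vega, 8)}

Supplier ⋈ Catalog (natural join on city): {(BOS, 20, 19, 24, 31), (BOS, 20, 19, 4, 8), (BOS, 23, 31, 24, 31), (BOS, 23, 31, 4, 8), (BOS, 35, 20, 24, 31), (BOS, 35, 20, 4, 8), (BOS, 7, 8, 24, 31), (BOS, 7, 8, 4, 8), (LA, 20, 30, 13, 35), (LA, 20, 30, 20, 34), (LA, 20, 30, 37, 10), (MIA, 32, 1, 30, 13), (MIA, 32, 1, 40, 22)}
(Supplier ⨝ Catalog) ⋈ Part (natural join on cost): {(BOS, 20, 19, 24, 31, Cal, Vega), (BOS, 20, 19, 4, 8, Cal, Vega), (BOS, 35, 20, 24, 31, Sam, Helix), (BOS, 35, 20, 4, 8, Sam, Helix), (LA, 20, 30, 13, 35, Cal, Vega), (LA, 20, 30, 20, 34, Cal, Vega), (LA, 20, 30, 37, 10, Cal, Vega)}
π_{qty, pid, pname, cost, sname, city} gives {(10, 30, Vega, 20, Cal, LA), (31, 19, Vega, 20, Cal, BOS), (31, 20, Helix, 35, Sam, BOS), (34, 30, Vega, 20, Cal, LA), (35, 30, Vega, 20, Cal, LA), (8, 19, Vega, 20, Cal, BOS), (8, 20, Helix, 35, Sam, BOS)}.
σ[sname = Cal]: keep tuples satisfying sname = Cal → {(10, 30, Vega, 20, Cal, LA), (31, 19, Vega, 20, Cal, BOS), (34, 30, Vega, 20, Cal, LA), (35, 30, Vega, 20, Cal, LA), (8, 19, Vega, 20, Cal, BOS)}
π_{pname, qty} gives {(Vega, 10), (Vega, 31), (Vega, 34), (Vega, 35), (Vega, 8)}.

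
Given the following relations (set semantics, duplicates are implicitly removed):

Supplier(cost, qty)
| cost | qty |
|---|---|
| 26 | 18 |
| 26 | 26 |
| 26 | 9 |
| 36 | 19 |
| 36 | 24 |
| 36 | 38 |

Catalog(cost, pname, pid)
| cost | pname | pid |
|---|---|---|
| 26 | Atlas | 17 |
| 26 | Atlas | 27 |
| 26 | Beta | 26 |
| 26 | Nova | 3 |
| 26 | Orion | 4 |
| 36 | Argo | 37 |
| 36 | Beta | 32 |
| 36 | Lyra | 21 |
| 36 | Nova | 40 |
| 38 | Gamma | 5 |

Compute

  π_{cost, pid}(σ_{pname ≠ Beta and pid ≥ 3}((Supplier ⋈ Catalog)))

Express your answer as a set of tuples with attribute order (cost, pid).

Joining Supplier and Catalog on cost yields {(26, 18, Atlas, 17), (26, 18, Atlas, 27), (26, 18, Beta, 26), (26, 18, Nova, 3), (26, 18, Orion, 4), (26, 26, Atlas, 17), (26, 26, Atlas, 27), (26, 26, Beta, 26), (26, 26, Nova, 3), (26, 26, Orion, 4), (26, 9, Atlas, 17), (26, 9, Atlas, 27), (26, 9, Beta, 26), (26, 9, Nova, 3), (26, 9, Orion, 4), (36, 19, Argo, 37), (36, 19, Beta, 32), (36, 19, Lyra, 21), (36, 19, Nova, 40), (36, 24, Argo, 37), (36, 24, Beta, 32), (36, 24, Lyra, 21), (36, 24, Nova, 40), (36, 38, Argo, 37), (36, 38, Beta, 32), (36, 38, Lyra, 21), (36, 38, Nova, 40)}.
σ[pname ≠ Beta and pid ≥ 3]: keep tuples satisfying pname ≠ Beta and pid ≥ 3 → {(26, 18, Atlas, 17), (26, 18, Atlas, 27), (26, 18, Nova, 3), (26, 18, Orion, 4), (26, 26, Atlas, 17), (26, 26, Atlas, 27), (26, 26, Nova, 3), (26, 26, Orion, 4), (26, 9, Atlas, 17), (26, 9, Atlas, 27), (26, 9, Nova, 3), (26, 9, Orion, 4), (36, 19, Argo, 37), (36, 19, Lyra, 21), (36, 19, Nova, 40), (36, 24, Argo, 37), (36, 24, Lyra, 21), (36, 24, Nova, 40), (36, 38, Argo, 37), (36, 38, Lyra, 21), (36, 38, Nova, 40)}
Keep only column(s) cost, pid (14 duplicate(s) eliminated): {(26, 17), (26, 27), (26, 3), (26, 4), (36, 21), (36, 37), (36, 40)}

{(26, 17), (26, 27), (26, 3), (26, 4), (36, 21), (36, 37), (36, 40)}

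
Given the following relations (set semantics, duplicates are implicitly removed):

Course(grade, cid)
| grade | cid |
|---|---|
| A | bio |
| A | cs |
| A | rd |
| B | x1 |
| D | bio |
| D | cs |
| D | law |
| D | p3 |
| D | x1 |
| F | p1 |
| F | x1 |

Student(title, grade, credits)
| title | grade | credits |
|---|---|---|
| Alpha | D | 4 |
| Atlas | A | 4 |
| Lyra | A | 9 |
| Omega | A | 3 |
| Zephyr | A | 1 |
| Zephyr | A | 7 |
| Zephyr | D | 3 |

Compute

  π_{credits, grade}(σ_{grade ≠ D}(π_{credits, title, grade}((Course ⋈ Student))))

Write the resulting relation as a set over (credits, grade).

{(1, A), (3, A), (4, A), (7, A), (9, A)}

Natural join on grade: {(A, bio, Atlas, 4), (A, bio, Lyra, 9), (A, bio, Omega, 3), (A, bio, Zephyr, 1), (A, bio, Zephyr, 7), (A, cs, Atlas, 4), (A, cs, Lyra, 9), (A, cs, Omega, 3), (A, cs, Zephyr, 1), (A, cs, Zephyr, 7), (A, rd, Atlas, 4), (A, rd, Lyra, 9), (A, rd, Omega, 3), (A, rd, Zephyr, 1), (A, rd, Zephyr, 7), (D, bio, Alpha, 4), (D, bio, Zephyr, 3), (D, cs, Alpha, 4), (D, cs, Zephyr, 3), (D, law, Alpha, 4), (D, law, Zephyr, 3), (D, p3, Alpha, 4), (D, p3, Zephyr, 3), (D, x1, Alpha, 4), (D, x1, Zephyr, 3)}
π[credits, title, grade]: project onto (credits, title, grade) (18 duplicate(s) eliminated) → {(1, Zephyr, A), (3, Omega, A), (3, Zephyr, D), (4, Alpha, D), (4, Atlas, A), (7, Zephyr, A), (9, Lyra, A)}
Selection grade ≠ D: {(1, Zephyr, A), (3, Omega, A), (4, Atlas, A), (7, Zephyr, A), (9, Lyra, A)}
π[credits, grade]: project onto (credits, grade) → {(1, A), (3, A), (4, A), (7, A), (9, A)}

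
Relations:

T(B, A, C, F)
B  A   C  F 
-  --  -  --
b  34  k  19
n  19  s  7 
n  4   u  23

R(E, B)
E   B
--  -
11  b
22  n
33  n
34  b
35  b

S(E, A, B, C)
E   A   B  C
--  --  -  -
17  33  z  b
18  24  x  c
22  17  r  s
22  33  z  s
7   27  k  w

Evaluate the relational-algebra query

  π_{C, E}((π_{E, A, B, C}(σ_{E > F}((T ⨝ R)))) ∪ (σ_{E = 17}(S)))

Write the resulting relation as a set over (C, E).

{(b, 17), (k, 34), (k, 35), (s, 22), (s, 33), (u, 33)}

Natural join on B: {(b, 34, k, 19, 11), (b, 34, k, 19, 34), (b, 34, k, 19, 35), (n, 19, s, 7, 22), (n, 19, s, 7, 33), (n, 4, u, 23, 22), (n, 4, u, 23, 33)}
Apply σ_{E > F}; surviving tuples: {(b, 34, k, 19, 34), (b, 34, k, 19, 35), (n, 19, s, 7, 22), (n, 19, s, 7, 33), (n, 4, u, 23, 33)}
π[E, A, B, C]: project onto (E, A, B, C) → {(22, 19, n, s), (33, 19, n, s), (33, 4, n, u), (34, 34, b, k), (35, 34, b, k)}
Apply σ_{E = 17}; surviving tuples: {(17, 33, z, b)}
Set union of the two operands is {(17, 33, z, b), (22, 19, n, s), (33, 19, n, s), (33, 4, n, u), (34, 34, b, k), (35, 34, b, k)}.
π[C, E]: project onto (C, E) → {(b, 17), (k, 34), (k, 35), (s, 22), (s, 33), (u, 33)}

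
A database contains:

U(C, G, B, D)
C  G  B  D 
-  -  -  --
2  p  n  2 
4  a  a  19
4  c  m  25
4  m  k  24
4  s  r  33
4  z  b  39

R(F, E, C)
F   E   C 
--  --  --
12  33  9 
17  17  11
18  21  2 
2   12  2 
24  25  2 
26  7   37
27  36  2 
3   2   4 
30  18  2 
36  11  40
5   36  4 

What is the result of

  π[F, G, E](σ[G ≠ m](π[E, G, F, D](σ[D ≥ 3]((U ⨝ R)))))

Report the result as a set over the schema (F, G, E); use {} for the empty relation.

U ⋈ R (natural join on C): {(2, p, n, 2, 18, 21), (2, p, n, 2, 2, 12), (2, p, n, 2, 24, 25), (2, p, n, 2, 27, 36), (2, p, n, 2, 30, 18), (4, a, a, 19, 3, 2), (4, a, a, 19, 5, 36), (4, c, m, 25, 3, 2), (4, c, m, 25, 5, 36), (4, m, k, 24, 3, 2), (4, m, k, 24, 5, 36), (4, s, r, 33, 3, 2), (4, s, r, 33, 5, 36), (4, z, b, 39, 3, 2), (4, z, b, 39, 5, 36)}
Selection D ≥ 3: {(4, a, a, 19, 3, 2), (4, a, a, 19, 5, 36), (4, c, m, 25, 3, 2), (4, c, m, 25, 5, 36), (4, m, k, 24, 3, 2), (4, m, k, 24, 5, 36), (4, s, r, 33, 3, 2), (4, s, r, 33, 5, 36), (4, z, b, 39, 3, 2), (4, z, b, 39, 5, 36)}
Keep only column(s) E, G, F, D: {(2, a, 3, 19), (2, c, 3, 25), (2, m, 3, 24), (2, s, 3, 33), (2, z, 3, 39), (36, a, 5, 19), (36, c, 5, 25), (36, m, 5, 24), (36, s, 5, 33), (36, z, 5, 39)}
Selection G ≠ m: {(2, a, 3, 19), (2, c, 3, 25), (2, s, 3, 33), (2, z, 3, 39), (36, a, 5, 19), (36, c, 5, 25), (36, s, 5, 33), (36, z, 5, 39)}
Keep only column(s) F, G, E: {(3, a, 2), (3, c, 2), (3, s, 2), (3, z, 2), (5, a, 36), (5, c, 36), (5, s, 36), (5, z, 36)}

{(3, a, 2), (3, c, 2), (3, s, 2), (3, z, 2), (5, a, 36), (5, c, 36), (5, s, 36), (5, z, 36)}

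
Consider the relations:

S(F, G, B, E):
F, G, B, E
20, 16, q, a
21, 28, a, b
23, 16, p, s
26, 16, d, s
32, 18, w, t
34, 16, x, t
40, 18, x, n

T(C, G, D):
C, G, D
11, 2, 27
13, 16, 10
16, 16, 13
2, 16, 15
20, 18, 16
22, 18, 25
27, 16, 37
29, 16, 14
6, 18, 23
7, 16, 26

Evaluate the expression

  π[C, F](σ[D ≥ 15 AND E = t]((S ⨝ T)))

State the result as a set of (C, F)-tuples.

Natural join on G: {(20, 16, q, a, 13, 10), (20, 16, q, a, 16, 13), (20, 16, q, a, 2, 15), (20, 16, q, a, 27, 37), (20, 16, q, a, 29, 14), (20, 16, q, a, 7, 26), (23, 16, p, s, 13, 10), (23, 16, p, s, 16, 13), (23, 16, p, s, 2, 15), (23, 16, p, s, 27, 37), (23, 16, p, s, 29, 14), (23, 16, p, s, 7, 26), (26, 16, d, s, 13, 10), (26, 16, d, s, 16, 13), (26, 16, d, s, 2, 15), (26, 16, d, s, 27, 37), (26, 16, d, s, 29, 14), (26, 16, d, s, 7, 26), (32, 18, w, t, 20, 16), (32, 18, w, t, 22, 25), (32, 18, w, t, 6, 23), (34, 16, x, t, 13, 10), (34, 16, x, t, 16, 13), (34, 16, x, t, 2, 15), (34, 16, x, t, 27, 37), (34, 16, x, t, 29, 14), (34, 16, x, t, 7, 26), (40, 18, x, n, 20, 16), (40, 18, x, n, 22, 25), (40, 18, x, n, 6, 23)}
Apply σ_{D ≥ 15 AND E = t}; surviving tuples: {(32, 18, w, t, 20, 16), (32, 18, w, t, 22, 25), (32, 18, w, t, 6, 23), (34, 16, x, t, 2, 15), (34, 16, x, t, 27, 37), (34, 16, x, t, 7, 26)}
π[C, F]: project onto (C, F) → {(2, 34), (20, 32), (22, 32), (27, 34), (6, 32), (7, 34)}

{(2, 34), (20, 32), (22, 32), (27, 34), (6, 32), (7, 34)}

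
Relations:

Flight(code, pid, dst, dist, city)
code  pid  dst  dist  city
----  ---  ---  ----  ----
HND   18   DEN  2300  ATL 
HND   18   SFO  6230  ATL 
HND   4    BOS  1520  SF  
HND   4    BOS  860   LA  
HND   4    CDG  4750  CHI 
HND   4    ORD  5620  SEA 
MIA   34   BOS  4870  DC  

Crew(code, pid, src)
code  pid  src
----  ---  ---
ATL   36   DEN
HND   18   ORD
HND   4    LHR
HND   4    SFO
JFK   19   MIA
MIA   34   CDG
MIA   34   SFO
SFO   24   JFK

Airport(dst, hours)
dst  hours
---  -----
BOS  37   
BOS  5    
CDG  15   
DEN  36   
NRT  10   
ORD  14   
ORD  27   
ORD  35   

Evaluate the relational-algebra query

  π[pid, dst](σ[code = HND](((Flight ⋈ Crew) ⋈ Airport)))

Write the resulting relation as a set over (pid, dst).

{(18, DEN), (4, BOS), (4, CDG), (4, ORD)}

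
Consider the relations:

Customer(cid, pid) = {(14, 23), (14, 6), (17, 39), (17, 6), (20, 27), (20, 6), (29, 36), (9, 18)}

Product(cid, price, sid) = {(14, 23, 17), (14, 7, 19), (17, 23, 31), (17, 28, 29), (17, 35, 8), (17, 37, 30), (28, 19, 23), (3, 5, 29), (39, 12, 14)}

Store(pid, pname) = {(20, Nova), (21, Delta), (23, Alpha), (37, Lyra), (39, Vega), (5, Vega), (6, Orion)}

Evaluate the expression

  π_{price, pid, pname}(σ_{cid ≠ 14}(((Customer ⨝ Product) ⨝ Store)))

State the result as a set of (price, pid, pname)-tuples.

{(23, 39, Vega), (23, 6, Orion), (28, 39, Vega), (28, 6, Orion), (35, 39, Vega), (35, 6, Orion), (37, 39, Vega), (37, 6, Orion)}

Natural join on cid: {(14, 23, 23, 17), (14, 23, 7, 19), (14, 6, 23, 17), (14, 6, 7, 19), (17, 39, 23, 31), (17, 39, 28, 29), (17, 39, 35, 8), (17, 39, 37, 30), (17, 6, 23, 31), (17, 6, 28, 29), (17, 6, 35, 8), (17, 6, 37, 30)}
Natural join on pid: {(14, 23, 23, 17, Alpha), (14, 23, 7, 19, Alpha), (14, 6, 23, 17, Orion), (14, 6, 7, 19, Orion), (17, 39, 23, 31, Vega), (17, 39, 28, 29, Vega), (17, 39, 35, 8, Vega), (17, 39, 37, 30, Vega), (17, 6, 23, 31, Orion), (17, 6, 28, 29, Orion), (17, 6, 35, 8, Orion), (17, 6, 37, 30, Orion)}
σ[cid ≠ 14]: keep tuples satisfying cid ≠ 14 → {(17, 39, 23, 31, Vega), (17, 39, 28, 29, Vega), (17, 39, 35, 8, Vega), (17, 39, 37, 30, Vega), (17, 6, 23, 31, Orion), (17, 6, 28, 29, Orion), (17, 6, 35, 8, Orion), (17, 6, 37, 30, Orion)}
π_{price, pid, pname} gives {(23, 39, Vega), (23, 6, Orion), (28, 39, Vega), (28, 6, Orion), (35, 39, Vega), (35, 6, Orion), (37, 39, Vega), (37, 6, Orion)}.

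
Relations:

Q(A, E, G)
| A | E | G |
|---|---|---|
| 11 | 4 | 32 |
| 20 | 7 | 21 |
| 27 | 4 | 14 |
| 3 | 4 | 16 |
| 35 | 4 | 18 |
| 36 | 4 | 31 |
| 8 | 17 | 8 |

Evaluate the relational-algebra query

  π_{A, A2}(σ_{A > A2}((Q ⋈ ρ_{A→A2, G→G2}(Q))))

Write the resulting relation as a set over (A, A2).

{(11, 3), (27, 11), (27, 3), (35, 11), (35, 27), (35, 3), (36, 11), (36, 27), (36, 3), (36, 35)}

ρ[A→A2, G→G2]: schema becomes (A2, E, G2); tuples unchanged.
Natural join on E: {(11, 4, 32, 11, 32), (11, 4, 32, 27, 14), (11, 4, 32, 3, 16), (11, 4, 32, 35, 18), (11, 4, 32, 36, 31), (20, 7, 21, 20, 21), (27, 4, 14, 11, 32), (27, 4, 14, 27, 14), (27, 4, 14, 3, 16), (27, 4, 14, 35, 18), (27, 4, 14, 36, 31), (3, 4, 16, 11, 32), (3, 4, 16, 27, 14), (3, 4, 16, 3, 16), (3, 4, 16, 35, 18), (3, 4, 16, 36, 31), (35, 4, 18, 11, 32), (35, 4, 18, 27, 14), (35, 4, 18, 3, 16), (35, 4, 18, 35, 18), (35, 4, 18, 36, 31), (36, 4, 31, 11, 32), (36, 4, 31, 27, 14), (36, 4, 31, 3, 16), (36, 4, 31, 35, 18), (36, 4, 31, 36, 31), (8, 17, 8, 8, 8)}
σ[A > A2]: keep tuples satisfying A > A2 → {(11, 4, 32, 3, 16), (27, 4, 14, 11, 32), (27, 4, 14, 3, 16), (35, 4, 18, 11, 32), (35, 4, 18, 27, 14), (35, 4, 18, 3, 16), (36, 4, 31, 11, 32), (36, 4, 31, 27, 14), (36, 4, 31, 3, 16), (36, 4, 31, 35, 18)}
Projecting to A, A2: {(11, 3), (27, 11), (27, 3), (35, 11), (35, 27), (35, 3), (36, 11), (36, 27), (36, 3), (36, 35)}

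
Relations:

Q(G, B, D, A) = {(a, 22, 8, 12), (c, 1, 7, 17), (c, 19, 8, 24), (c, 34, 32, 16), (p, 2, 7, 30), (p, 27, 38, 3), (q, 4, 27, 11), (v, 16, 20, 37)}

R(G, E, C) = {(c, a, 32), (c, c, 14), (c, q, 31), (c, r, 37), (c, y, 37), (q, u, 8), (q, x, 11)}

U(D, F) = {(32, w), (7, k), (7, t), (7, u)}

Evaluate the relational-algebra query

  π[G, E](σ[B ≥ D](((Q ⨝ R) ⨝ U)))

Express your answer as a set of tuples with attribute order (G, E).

{(c, a), (c, c), (c, q), (c, r), (c, y)}

Joining Q and R on G yields {(c, 1, 7, 17, a, 32), (c, 1, 7, 17, c, 14), (c, 1, 7, 17, q, 31), (c, 1, 7, 17, r, 37), (c, 1, 7, 17, y, 37), (c, 19, 8, 24, a, 32), (c, 19, 8, 24, c, 14), (c, 19, 8, 24, q, 31), (c, 19, 8, 24, r, 37), (c, 19, 8, 24, y, 37), (c, 34, 32, 16, a, 32), (c, 34, 32, 16, c, 14), (c, 34, 32, 16, q, 31), (c, 34, 32, 16, r, 37), (c, 34, 32, 16, y, 37), (q, 4, 27, 11, u, 8), (q, 4, 27, 11, x, 11)}.
Joining (Q ⨝ R) and U on D yields {(c, 1, 7, 17, a, 32, k), (c, 1, 7, 17, a, 32, t), (c, 1, 7, 17, a, 32, u), (c, 1, 7, 17, c, 14, k), (c, 1, 7, 17, c, 14, t), (c, 1, 7, 17, c, 14, u), (c, 1, 7, 17, q, 31, k), (c, 1, 7, 17, q, 31, t), (c, 1, 7, 17, q, 31, u), (c, 1, 7, 17, r, 37, k), (c, 1, 7, 17, r, 37, t), (c, 1, 7, 17, r, 37, u), (c, 1, 7, 17, y, 37, k), (c, 1, 7, 17, y, 37, t), (c, 1, 7, 17, y, 37, u), (c, 34, 32, 16, a, 32, w), (c, 34, 32, 16, c, 14, w), (c, 34, 32, 16, q, 31, w), (c, 34, 32, 16, r, 37, w), (c, 34, 32, 16, y, 37, w)}.
Apply σ_{B ≥ D}; surviving tuples: {(c, 34, 32, 16, a, 32, w), (c, 34, 32, 16, c, 14, w), (c, 34, 32, 16, q, 31, w), (c, 34, 32, 16, r, 37, w), (c, 34, 32, 16, y, 37, w)}
π_{G, E} gives {(c, a), (c, c), (c, q), (c, r), (c, y)}.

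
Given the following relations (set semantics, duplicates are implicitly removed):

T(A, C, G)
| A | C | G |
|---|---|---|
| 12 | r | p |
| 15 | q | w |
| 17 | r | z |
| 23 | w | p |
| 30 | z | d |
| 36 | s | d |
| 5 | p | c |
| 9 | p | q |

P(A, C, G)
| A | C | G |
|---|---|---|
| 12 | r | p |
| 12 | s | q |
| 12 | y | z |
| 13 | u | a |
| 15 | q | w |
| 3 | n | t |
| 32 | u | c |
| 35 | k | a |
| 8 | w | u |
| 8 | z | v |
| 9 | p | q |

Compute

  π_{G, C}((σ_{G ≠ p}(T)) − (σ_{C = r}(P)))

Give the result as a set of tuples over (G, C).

{(c, p), (d, s), (d, z), (q, p), (w, q), (z, r)}

Filtering on G ≠ p leaves {(15, q, w), (17, r, z), (30, z, d), (36, s, d), (5, p, c), (9, p, q)}.
Filtering on C = r leaves {(12, r, p)}.
Taking the difference: {(15, q, w), (17, r, z), (30, z, d), (36, s, d), (5, p, c), (9, p, q)}
π[G, C]: project onto (G, C) → {(c, p), (d, s), (d, z), (q, p), (w, q), (z, r)}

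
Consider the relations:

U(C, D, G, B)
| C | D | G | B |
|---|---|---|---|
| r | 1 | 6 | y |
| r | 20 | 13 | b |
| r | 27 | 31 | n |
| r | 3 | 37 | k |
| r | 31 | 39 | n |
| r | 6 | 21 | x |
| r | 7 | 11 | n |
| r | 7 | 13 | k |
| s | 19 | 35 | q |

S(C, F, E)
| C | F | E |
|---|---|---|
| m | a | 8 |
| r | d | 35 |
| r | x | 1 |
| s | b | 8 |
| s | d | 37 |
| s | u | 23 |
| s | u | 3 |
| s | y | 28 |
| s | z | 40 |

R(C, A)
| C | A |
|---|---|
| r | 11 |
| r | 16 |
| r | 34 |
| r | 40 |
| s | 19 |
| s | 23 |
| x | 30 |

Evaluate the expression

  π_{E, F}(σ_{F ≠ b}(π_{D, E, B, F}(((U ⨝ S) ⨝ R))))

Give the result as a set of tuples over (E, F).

Joining U and S on C yields {(r, 1, 6, y, d, 35), (r, 1, 6, y, x, 1), (r, 20, 13, b, d, 35), (r, 20, 13, b, x, 1), (r, 27, 31, n, d, 35), (r, 27, 31, n, x, 1), (r, 3, 37, k, d, 35), (r, 3, 37, k, x, 1), (r, 31, 39, n, d, 35), (r, 31, 39, n, x, 1), (r, 6, 21, x, d, 35), (r, 6, 21, x, x, 1), (r, 7, 11, n, d, 35), (r, 7, 11, n, x, 1), (r, 7, 13, k, d, 35), (r, 7, 13, k, x, 1), (s, 19, 35, q, b, 8), (s, 19, 35, q, d, 37), (s, 19, 35, q, u, 23), (s, 19, 35, q, u, 3), (s, 19, 35, q, y, 28), (s, 19, 35, q, z, 40)}.
Joining (U ⨝ S) and R on C yields {(r, 1, 6, y, d, 35, 11), (r, 1, 6, y, d, 35, 16), (r, 1, 6, y, d, 35, 34), (r, 1, 6, y, d, 35, 40), (r, 1, 6, y, x, 1, 11), (r, 1, 6, y, x, 1, 16), (r, 1, 6, y, x, 1, 34), (r, 1, 6, y, x, 1, 40), (r, 20, 13, b, d, 35, 11), (r, 20, 13, b, d, 35, 16), (r, 20, 13, b, d, 35, 34), (r, 20, 13, b, d, 35, 40), (r, 20, 13, b, x, 1, 11), (r, 20, 13, b, x, 1, 16), (r, 20, 13, b, x, 1, 34), (r, 20, 13, b, x, 1, 40), (r, 27, 31, n, d, 35, 11), (r, 27, 31, n, d, 35, 16), (r, 27, 31, n, d, 35, 34), (r, 27, 31, n, d, 35, 40), (r, 27, 31, n, x, 1, 11), (r, 27, 31, n, x, 1, 16), (r, 27, 31, n, x, 1, 34), (r, 27, 31, n, x, 1, 40), (r, 3, 37, k, d, 35, 11), (r, 3, 37, k, d, 35, 16), (r, 3, 37, k, d, 35, 34), (r, 3, 37, k, d, 35, 40), (r, 3, 37, k, x, 1, 11), (r, 3, 37, k, x, 1, 16), (r, 3, 37, k, x, 1, 34), (r, 3, 37, k, x, 1, 40), (r, 31, 39, n, d, 35, 11), (r, 31, 39, n, d, 35, 16), (r, 31, 39, n, d, 35, 34), (r, 31, 39, n, d, 35, 40), (r, 31, 39, n, x, 1, 11), (r, 31, 39, n, x, 1, 16), (r, 31, 39, n, x, 1, 34), (r, 31, 39, n, x, 1, 40), (r, 6, 21, x, d, 35, 11), (r, 6, 21, x, d, 35, 16), (r, 6, 21, x, d, 35, 34), (r, 6, 21, x, d, 35, 40), (r, 6, 21, x, x, 1, 11), (r, 6, 21, x, x, 1, 16), (r, 6, 21, x, x, 1, 34), (r, 6, 21, x, x, 1, 40), (r, 7, 11, n, d, 35, 11), (r, 7, 11, n, d, 35, 16), (r, 7, 11, n, d, 35, 34), (r, 7, 11, n, d, 35, 40), (r, 7, 11, n, x, 1, 11), (r, 7, 11, n, x, 1, 16), (r, 7, 11, n, x, 1, 34), (r, 7, 11, n, x, 1, 40), (r, 7, 13, k, d, 35, 11), (r, 7, 13, k, d, 35, 16), (r, 7, 13, k, d, 35, 34), (r, 7, 13, k, d, 35, 40), (r, 7, 13, k, x, 1, 11), (r, 7, 13, k, x, 1, 16), (r, 7, 13, k, x, 1, 34), (r, 7, 13, k, x, 1, 40), (s, 19, 35, q, b, 8, 19), (s, 19, 35, q, b, 8, 23), (s, 19, 35, q, d, 37, 19), (s, 19, 35, q, d, 37, 23), (s, 19, 35, q, u, 23, 19), (s, 19, 35, q, u, 23, 23), (s, 19, 35, q, u, 3, 19), (s, 19, 35, q, u, 3, 23), (s, 19, 35, q, y, 28, 19), (s, 19, 35, q, y, 28, 23), (s, 19, 35, q, z, 40, 19), (s, 19, 35, q, z, 40, 23)}.
Keep only column(s) D, E, B, F (54 duplicate(s) eliminated): {(1, 1, y, x), (1, 35, y, d), (19, 23, q, u), (19, 28, q, y), (19, 3, q, u), (19, 37, q, d), (19, 40, q, z), (19, 8, q, b), (20, 1, b, x), (20, 35, b, d), (27, 1, n, x), (27, 35, n, d), (3, 1, k, x), (3, 35, k, d), (31, 1, n, x), (31, 35, n, d), (6, 1, x, x), (6, 35, x, d), (7, 1, k, x), (7, 1, n, x), (7, 35, k, d), (7, 35, n, d)}
σ[F ≠ b]: keep tuples satisfying F ≠ b → {(1, 1, y, x), (1, 35, y, d), (19, 23, q, u), (19, 28, q, y), (19, 3, q, u), (19, 37, q, d), (19, 40, q, z), (20, 1, b, x), (20, 35, b, d), (27, 1, n, x), (27, 35, n, d), (3, 1, k, x), (3, 35, k, d), (31, 1, n, x), (31, 35, n, d), (6, 1, x, x), (6, 35, x, d), (7, 1, k, x), (7, 1, n, x), (7, 35, k, d), (7, 35, n, d)}
Keep only column(s) E, F (14 duplicate(s) eliminated): {(1, x), (23, u), (28, y), (3, u), (35, d), (37, d), (40, z)}

{(1, x), (23, u), (28, y), (3, u), (35, d), (37, d), (40, z)}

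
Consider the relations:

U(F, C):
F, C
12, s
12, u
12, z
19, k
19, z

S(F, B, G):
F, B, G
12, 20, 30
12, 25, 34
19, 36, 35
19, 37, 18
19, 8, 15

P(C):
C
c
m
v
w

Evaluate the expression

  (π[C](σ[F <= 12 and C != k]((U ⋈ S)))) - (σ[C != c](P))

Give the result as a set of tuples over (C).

{s, u, z}

Joining U and S on F yields {(12, s, 20, 30), (12, s, 25, 34), (12, u, 20, 30), (12, u, 25, 34), (12, z, 20, 30), (12, z, 25, 34), (19, k, 36, 35), (19, k, 37, 18), (19, k, 8, 15), (19, z, 36, 35), (19, z, 37, 18), (19, z, 8, 15)}.
Selection F <= 12 and C != k: {(12, s, 20, 30), (12, s, 25, 34), (12, u, 20, 30), (12, u, 25, 34), (12, z, 20, 30), (12, z, 25, 34)}
Keep only column(s) C (3 duplicate(s) eliminated): {s, u, z}
Selection C != c: {m, v, w}
Difference: {s, u, z} with {m, v, w} → {s, u, z}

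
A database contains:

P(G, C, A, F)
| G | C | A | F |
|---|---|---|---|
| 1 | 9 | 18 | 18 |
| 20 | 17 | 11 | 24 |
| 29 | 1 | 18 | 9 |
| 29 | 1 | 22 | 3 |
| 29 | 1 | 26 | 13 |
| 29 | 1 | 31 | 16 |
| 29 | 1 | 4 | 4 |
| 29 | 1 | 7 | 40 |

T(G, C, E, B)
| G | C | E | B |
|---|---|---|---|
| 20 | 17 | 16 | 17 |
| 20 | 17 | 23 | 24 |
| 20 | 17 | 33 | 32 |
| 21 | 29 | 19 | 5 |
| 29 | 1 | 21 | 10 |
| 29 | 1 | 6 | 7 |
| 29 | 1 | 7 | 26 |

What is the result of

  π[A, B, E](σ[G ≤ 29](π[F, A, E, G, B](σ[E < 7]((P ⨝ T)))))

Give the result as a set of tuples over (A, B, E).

Joining P and T on G, C yields {(20, 17, 11, 24, 16, 17), (20, 17, 11, 24, 23, 24), (20, 17, 11, 24, 33, 32), (29, 1, 18, 9, 21, 10), (29, 1, 18, 9, 6, 7), (29, 1, 18, 9, 7, 26), (29, 1, 22, 3, 21, 10), (29, 1, 22, 3, 6, 7), (29, 1, 22, 3, 7, 26), (29, 1, 26, 13, 21, 10), (29, 1, 26, 13, 6, 7), (29, 1, 26, 13, 7, 26), (29, 1, 31, 16, 21, 10), (29, 1, 31, 16, 6, 7), (29, 1, 31, 16, 7, 26), (29, 1, 4, 4, 21, 10), (29, 1, 4, 4, 6, 7), (29, 1, 4, 4, 7, 26), (29, 1, 7, 40, 21, 10), (29, 1, 7, 40, 6, 7), (29, 1, 7, 40, 7, 26)}.
Apply σ_{E < 7}; surviving tuples: {(29, 1, 18, 9, 6, 7), (29, 1, 22, 3, 6, 7), (29, 1, 26, 13, 6, 7), (29, 1, 31, 16, 6, 7), (29, 1, 4, 4, 6, 7), (29, 1, 7, 40, 6, 7)}
Keep only column(s) F, A, E, G, B: {(13, 26, 6, 29, 7), (16, 31, 6, 29, 7), (3, 22, 6, 29, 7), (4, 4, 6, 29, 7), (40, 7, 6, 29, 7), (9, 18, 6, 29, 7)}
Apply σ_{G ≤ 29}; surviving tuples: {(13, 26, 6, 29, 7), (16, 31, 6, 29, 7), (3, 22, 6, 29, 7), (4, 4, 6, 29, 7), (40, 7, 6, 29, 7), (9, 18, 6, 29, 7)}
Keep only column(s) A, B, E: {(18, 7, 6), (22, 7, 6), (26, 7, 6), (31, 7, 6), (4, 7, 6), (7, 7, 6)}

{(18, 7, 6), (22, 7, 6), (26, 7, 6), (31, 7, 6), (4, 7, 6), (7, 7, 6)}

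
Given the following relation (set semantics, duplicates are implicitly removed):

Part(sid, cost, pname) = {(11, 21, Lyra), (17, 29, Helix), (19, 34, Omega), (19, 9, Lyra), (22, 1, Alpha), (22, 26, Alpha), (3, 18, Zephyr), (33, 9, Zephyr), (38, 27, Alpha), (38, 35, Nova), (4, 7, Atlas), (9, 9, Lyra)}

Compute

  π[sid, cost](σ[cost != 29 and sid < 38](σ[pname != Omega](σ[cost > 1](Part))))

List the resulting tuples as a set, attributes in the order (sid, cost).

{(11, 21), (19, 9), (22, 26), (3, 18), (33, 9), (4, 7), (9, 9)}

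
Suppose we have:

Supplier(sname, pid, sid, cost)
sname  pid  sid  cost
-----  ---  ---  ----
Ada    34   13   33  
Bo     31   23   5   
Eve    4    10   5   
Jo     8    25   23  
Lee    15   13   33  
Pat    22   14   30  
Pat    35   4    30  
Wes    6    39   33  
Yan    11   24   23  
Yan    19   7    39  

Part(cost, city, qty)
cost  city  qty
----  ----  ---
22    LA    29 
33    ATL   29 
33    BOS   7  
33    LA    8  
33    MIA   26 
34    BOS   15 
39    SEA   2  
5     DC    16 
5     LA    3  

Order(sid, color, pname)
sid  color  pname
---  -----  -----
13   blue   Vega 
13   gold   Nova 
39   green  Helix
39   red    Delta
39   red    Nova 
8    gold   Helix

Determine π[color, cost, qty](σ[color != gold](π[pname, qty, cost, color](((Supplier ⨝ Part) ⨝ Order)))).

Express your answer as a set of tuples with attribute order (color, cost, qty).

Natural join on cost: {(Ada, 34, 13, 33, ATL, 29), (Ada, 34, 13, 33, BOS, 7), (Ada, 34, 13, 33, LA, 8), (Ada, 34, 13, 33, MIA, 26), (Bo, 31, 23, 5, DC, 16), (Bo, 31, 23, 5, LA, 3), (Eve, 4, 10, 5, DC, 16), (Eve, 4, 10, 5, LA, 3), (Lee, 15, 13, 33, ATL, 29), (Lee, 15, 13, 33, BOS, 7), (Lee, 15, 13, 33, LA, 8), (Lee, 15, 13, 33, MIA, 26), (Wes, 6, 39, 33, ATL, 29), (Wes, 6, 39, 33, BOS, 7), (Wes, 6, 39, 33, LA, 8), (Wes, 6, 39, 33, MIA, 26), (Yan, 19, 7, 39, SEA, 2)}
Natural join on sid: {(Ada, 34, 13, 33, ATL, 29, blue, Vega), (Ada, 34, 13, 33, ATL, 29, gold, Nova), (Ada, 34, 13, 33, BOS, 7, blue, Vega), (Ada, 34, 13, 33, BOS, 7, gold, Nova), (Ada, 34, 13, 33, LA, 8, blue, Vega), (Ada, 34, 13, 33, LA, 8, gold, Nova), (Ada, 34, 13, 33, MIA, 26, blue, Vega), (Ada, 34, 13, 33, MIA, 26, gold, Nova), (Lee, 15, 13, 33, ATL, 29, blue, Vega), (Lee, 15, 13, 33, ATL, 29, gold, Nova), (Lee, 15, 13, 33, BOS, 7, blue, Vega), (Lee, 15, 13, 33, BOS, 7, gold, Nova), (Lee, 15, 13, 33, LA, 8, blue, Vega), (Lee, 15, 13, 33, LA, 8, gold, Nova), (Lee, 15, 13, 33, MIA, 26, blue, Vega), (Lee, 15, 13, 33, MIA, 26, gold, Nova), (Wes, 6, 39, 33, ATL, 29, green, Helix), (Wes, 6, 39, 33, ATL, 29, red, Delta), (Wes, 6, 39, 33, ATL, 29, red, Nova), (Wes, 6, 39, 33, BOS, 7, green, Helix), (Wes, 6, 39, 33, BOS, 7, red, Delta), (Wes, 6, 39, 33, BOS, 7, red, Nova), (Wes, 6, 39, 33, LA, 8, green, Helix), (Wes, 6, 39, 33, LA, 8, red, Delta), (Wes, 6, 39, 33, LA, 8, red, Nova), (Wes, 6, 39, 33, MIA, 26, green, Helix), (Wes, 6, 39, 33, MIA, 26, red, Delta), (Wes, 6, 39, 33, MIA, 26, red, Nova)}
Projecting to pname, qty, cost, color (8 duplicate(s) eliminated): {(Delta, 26, 33, red), (Delta, 29, 33, red), (Delta, 7, 33, red), (Delta, 8, 33, red), (Helix, 26, 33, green), (Helix, 29, 33, green), (Helix, 7, 33, green), (Helix, 8, 33, green), (Nova, 26, 33, gold), (Nova, 26, 33, red), (Nova, 29, 33, gold), (Nova, 29, 33, red), (Nova, 7, 33, gold), (Nova, 7, 33, red), (Nova, 8, 33, gold), (Nova, 8, 33, red), (Vega, 26, 33, blue), (Vega, 29, 33, blue), (Vega, 7, 33, blue), (Vega, 8, 33, blue)}
σ[color != gold]: keep tuples satisfying color != gold → {(Delta, 26, 33, red), (Delta, 29, 33, red), (Delta, 7, 33, red), (Delta, 8, 33, red), (Helix, 26, 33, green), (Helix, 29, 33, green), (Helix, 7, 33, green), (Helix, 8, 33, green), (Nova, 26, 33, red), (Nova, 29, 33, red), (Nova, 7, 33, red), (Nova, 8, 33, red), (Vega, 26, 33, blue), (Vega, 29, 33, blue), (Vega, 7, 33, blue), (Vega, 8, 33, blue)}
Projecting to color, cost, qty (4 duplicate(s) eliminated): {(blue, 33, 26), (blue, 33, 29), (blue, 33, 7), (blue, 33, 8), (green, 33, 26), (green, 33, 29), (green, 33, 7), (green, 33, 8), (red, 33, 26), (red, 33, 29), (red, 33, 7), (red, 33, 8)}

{(blue, 33, 26), (blue, 33, 29), (blue, 33, 7), (blue, 33, 8), (green, 33, 26), (green, 33, 29), (green, 33, 7), (green, 33, 8), (red, 33, 26), (red, 33, 29), (red, 33, 7), (red, 33, 8)}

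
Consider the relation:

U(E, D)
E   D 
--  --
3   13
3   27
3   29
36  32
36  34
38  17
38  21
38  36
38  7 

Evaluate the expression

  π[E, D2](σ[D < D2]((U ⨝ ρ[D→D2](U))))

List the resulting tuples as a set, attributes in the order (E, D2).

{(3, 27), (3, 29), (36, 34), (38, 17), (38, 21), (38, 36)}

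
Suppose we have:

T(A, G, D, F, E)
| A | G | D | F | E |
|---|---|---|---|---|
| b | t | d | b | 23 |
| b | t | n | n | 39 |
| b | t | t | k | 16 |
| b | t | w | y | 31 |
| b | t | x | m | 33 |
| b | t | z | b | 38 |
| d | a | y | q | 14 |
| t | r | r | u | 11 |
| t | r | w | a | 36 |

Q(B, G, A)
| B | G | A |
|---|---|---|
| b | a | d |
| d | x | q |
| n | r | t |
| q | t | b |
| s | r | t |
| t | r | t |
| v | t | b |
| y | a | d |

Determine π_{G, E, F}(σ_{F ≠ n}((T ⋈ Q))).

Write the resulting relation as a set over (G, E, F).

T ⋈ Q (natural join on A, G): {(b, t, d, b, 23, q), (b, t, d, b, 23, v), (b, t, n, n, 39, q), (b, t, n, n, 39, v), (b, t, t, k, 16, q), (b, t, t, k, 16, v), (b, t, w, y, 31, q), (b, t, w, y, 31, v), (b, t, x, m, 33, q), (b, t, x, m, 33, v), (b, t, z, b, 38, q), (b, t, z, b, 38, v), (d, a, y, q, 14, b), (d, a, y, q, 14, y), (t, r, r, u, 11, n), (t, r, r, u, 11, s), (t, r, r, u, 11, t), (t, r, w, a, 36, n), (t, r, w, a, 36, s), (t, r, w, a, 36, t)}
Filtering on F ≠ n leaves {(b, t, d, b, 23, q), (b, t, d, b, 23, v), (b, t, t, k, 16, q), (b, t, t, k, 16, v), (b, t, w, y, 31, q), (b, t, w, y, 31, v), (b, t, x, m, 33, q), (b, t, x, m, 33, v), (b, t, z, b, 38, q), (b, t, z, b, 38, v), (d, a, y, q, 14, b), (d, a, y, q, 14, y), (t, r, r, u, 11, n), (t, r, r, u, 11, s), (t, r, r, u, 11, t), (t, r, w, a, 36, n), (t, r, w, a, 36, s), (t, r, w, a, 36, t)}.
π[G, E, F]: project onto (G, E, F) (10 duplicate(s) eliminated) → {(a, 14, q), (r, 11, u), (r, 36, a), (t, 16, k), (t, 23, b), (t, 31, y), (t, 33, m), (t, 38, b)}

{(a, 14, q), (r, 11, u), (r, 36, a), (t, 16, k), (t, 23, b), (t, 31, y), (t, 33, m), (t, 38, b)}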